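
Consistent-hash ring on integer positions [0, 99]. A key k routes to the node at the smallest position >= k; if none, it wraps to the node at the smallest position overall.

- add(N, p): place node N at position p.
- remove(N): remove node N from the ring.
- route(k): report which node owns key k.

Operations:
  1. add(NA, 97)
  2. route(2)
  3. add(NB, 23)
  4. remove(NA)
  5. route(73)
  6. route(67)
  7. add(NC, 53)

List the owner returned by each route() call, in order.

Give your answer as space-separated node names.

Op 1: add NA@97 -> ring=[97:NA]
Op 2: route key 2: smallest pos >= 2 is 97 -> NA
Op 3: add NB@23 -> ring=[23:NB,97:NA]
Op 4: remove NA -> ring=[23:NB]
Op 5: route key 73: none >= 73, wrap to smallest pos 23 -> NB
Op 6: route key 67: none >= 67, wrap to smallest pos 23 -> NB
Op 7: add NC@53 -> ring=[23:NB,53:NC]

Answer: NA NB NB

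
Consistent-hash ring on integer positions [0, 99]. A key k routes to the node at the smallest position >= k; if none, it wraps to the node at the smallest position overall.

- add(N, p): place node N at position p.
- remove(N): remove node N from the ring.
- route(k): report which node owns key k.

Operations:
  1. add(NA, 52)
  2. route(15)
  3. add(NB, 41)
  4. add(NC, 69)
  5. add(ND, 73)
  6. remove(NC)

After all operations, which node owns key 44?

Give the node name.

Answer: NA

Derivation:
Op 1: add NA@52 -> ring=[52:NA]
Op 2: route key 15: smallest pos >= 15 is 52 -> NA
Op 3: add NB@41 -> ring=[41:NB,52:NA]
Op 4: add NC@69 -> ring=[41:NB,52:NA,69:NC]
Op 5: add ND@73 -> ring=[41:NB,52:NA,69:NC,73:ND]
Op 6: remove NC -> ring=[41:NB,52:NA,73:ND]
Final route key 44: smallest pos >= 44 is 52 -> NA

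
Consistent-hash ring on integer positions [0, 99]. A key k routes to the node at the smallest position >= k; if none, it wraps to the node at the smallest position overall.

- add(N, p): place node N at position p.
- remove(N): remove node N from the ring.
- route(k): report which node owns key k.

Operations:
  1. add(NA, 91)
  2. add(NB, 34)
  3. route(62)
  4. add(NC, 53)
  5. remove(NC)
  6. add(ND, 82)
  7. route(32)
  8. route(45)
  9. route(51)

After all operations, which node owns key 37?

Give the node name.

Op 1: add NA@91 -> ring=[91:NA]
Op 2: add NB@34 -> ring=[34:NB,91:NA]
Op 3: route key 62: smallest pos >= 62 is 91 -> NA
Op 4: add NC@53 -> ring=[34:NB,53:NC,91:NA]
Op 5: remove NC -> ring=[34:NB,91:NA]
Op 6: add ND@82 -> ring=[34:NB,82:ND,91:NA]
Op 7: route key 32: smallest pos >= 32 is 34 -> NB
Op 8: route key 45: smallest pos >= 45 is 82 -> ND
Op 9: route key 51: smallest pos >= 51 is 82 -> ND
Final route key 37: smallest pos >= 37 is 82 -> ND

Answer: ND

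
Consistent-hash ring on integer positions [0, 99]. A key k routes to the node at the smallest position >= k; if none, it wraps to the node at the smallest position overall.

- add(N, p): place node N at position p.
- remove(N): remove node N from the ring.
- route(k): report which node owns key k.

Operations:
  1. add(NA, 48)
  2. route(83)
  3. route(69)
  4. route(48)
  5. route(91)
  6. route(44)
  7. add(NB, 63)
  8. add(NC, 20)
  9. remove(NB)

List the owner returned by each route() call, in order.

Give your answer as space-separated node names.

Op 1: add NA@48 -> ring=[48:NA]
Op 2: route key 83: none >= 83, wrap to smallest pos 48 -> NA
Op 3: route key 69: none >= 69, wrap to smallest pos 48 -> NA
Op 4: route key 48: smallest pos >= 48 is 48 -> NA
Op 5: route key 91: none >= 91, wrap to smallest pos 48 -> NA
Op 6: route key 44: smallest pos >= 44 is 48 -> NA
Op 7: add NB@63 -> ring=[48:NA,63:NB]
Op 8: add NC@20 -> ring=[20:NC,48:NA,63:NB]
Op 9: remove NB -> ring=[20:NC,48:NA]

Answer: NA NA NA NA NA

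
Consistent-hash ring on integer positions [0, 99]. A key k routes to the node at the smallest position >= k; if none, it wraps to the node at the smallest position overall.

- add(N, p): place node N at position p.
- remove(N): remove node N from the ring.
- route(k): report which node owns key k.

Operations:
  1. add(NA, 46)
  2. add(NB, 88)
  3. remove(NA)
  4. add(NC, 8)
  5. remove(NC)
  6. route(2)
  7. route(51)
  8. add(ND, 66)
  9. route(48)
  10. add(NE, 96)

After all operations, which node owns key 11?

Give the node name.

Op 1: add NA@46 -> ring=[46:NA]
Op 2: add NB@88 -> ring=[46:NA,88:NB]
Op 3: remove NA -> ring=[88:NB]
Op 4: add NC@8 -> ring=[8:NC,88:NB]
Op 5: remove NC -> ring=[88:NB]
Op 6: route key 2: smallest pos >= 2 is 88 -> NB
Op 7: route key 51: smallest pos >= 51 is 88 -> NB
Op 8: add ND@66 -> ring=[66:ND,88:NB]
Op 9: route key 48: smallest pos >= 48 is 66 -> ND
Op 10: add NE@96 -> ring=[66:ND,88:NB,96:NE]
Final route key 11: smallest pos >= 11 is 66 -> ND

Answer: ND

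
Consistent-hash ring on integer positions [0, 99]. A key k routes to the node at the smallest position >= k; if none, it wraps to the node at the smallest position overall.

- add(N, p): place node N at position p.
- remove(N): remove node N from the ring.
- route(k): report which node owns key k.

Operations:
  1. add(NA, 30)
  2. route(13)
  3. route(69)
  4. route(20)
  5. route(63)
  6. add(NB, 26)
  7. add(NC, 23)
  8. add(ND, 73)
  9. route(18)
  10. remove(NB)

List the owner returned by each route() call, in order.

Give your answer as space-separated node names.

Op 1: add NA@30 -> ring=[30:NA]
Op 2: route key 13: smallest pos >= 13 is 30 -> NA
Op 3: route key 69: none >= 69, wrap to smallest pos 30 -> NA
Op 4: route key 20: smallest pos >= 20 is 30 -> NA
Op 5: route key 63: none >= 63, wrap to smallest pos 30 -> NA
Op 6: add NB@26 -> ring=[26:NB,30:NA]
Op 7: add NC@23 -> ring=[23:NC,26:NB,30:NA]
Op 8: add ND@73 -> ring=[23:NC,26:NB,30:NA,73:ND]
Op 9: route key 18: smallest pos >= 18 is 23 -> NC
Op 10: remove NB -> ring=[23:NC,30:NA,73:ND]

Answer: NA NA NA NA NC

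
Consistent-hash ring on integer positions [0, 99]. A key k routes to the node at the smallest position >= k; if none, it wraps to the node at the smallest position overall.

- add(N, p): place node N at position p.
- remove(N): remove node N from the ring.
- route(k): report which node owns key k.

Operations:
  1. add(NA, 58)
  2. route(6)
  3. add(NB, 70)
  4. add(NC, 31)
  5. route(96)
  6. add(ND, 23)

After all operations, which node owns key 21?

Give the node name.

Op 1: add NA@58 -> ring=[58:NA]
Op 2: route key 6: smallest pos >= 6 is 58 -> NA
Op 3: add NB@70 -> ring=[58:NA,70:NB]
Op 4: add NC@31 -> ring=[31:NC,58:NA,70:NB]
Op 5: route key 96: none >= 96, wrap to smallest pos 31 -> NC
Op 6: add ND@23 -> ring=[23:ND,31:NC,58:NA,70:NB]
Final route key 21: smallest pos >= 21 is 23 -> ND

Answer: ND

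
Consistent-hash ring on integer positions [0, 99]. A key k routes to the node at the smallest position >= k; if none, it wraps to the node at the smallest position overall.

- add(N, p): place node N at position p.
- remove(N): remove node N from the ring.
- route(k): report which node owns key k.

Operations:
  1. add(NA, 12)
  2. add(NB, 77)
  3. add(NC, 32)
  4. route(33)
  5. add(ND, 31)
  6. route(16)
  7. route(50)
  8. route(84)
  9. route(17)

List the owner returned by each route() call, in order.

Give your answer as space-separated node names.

Answer: NB ND NB NA ND

Derivation:
Op 1: add NA@12 -> ring=[12:NA]
Op 2: add NB@77 -> ring=[12:NA,77:NB]
Op 3: add NC@32 -> ring=[12:NA,32:NC,77:NB]
Op 4: route key 33: smallest pos >= 33 is 77 -> NB
Op 5: add ND@31 -> ring=[12:NA,31:ND,32:NC,77:NB]
Op 6: route key 16: smallest pos >= 16 is 31 -> ND
Op 7: route key 50: smallest pos >= 50 is 77 -> NB
Op 8: route key 84: none >= 84, wrap to smallest pos 12 -> NA
Op 9: route key 17: smallest pos >= 17 is 31 -> ND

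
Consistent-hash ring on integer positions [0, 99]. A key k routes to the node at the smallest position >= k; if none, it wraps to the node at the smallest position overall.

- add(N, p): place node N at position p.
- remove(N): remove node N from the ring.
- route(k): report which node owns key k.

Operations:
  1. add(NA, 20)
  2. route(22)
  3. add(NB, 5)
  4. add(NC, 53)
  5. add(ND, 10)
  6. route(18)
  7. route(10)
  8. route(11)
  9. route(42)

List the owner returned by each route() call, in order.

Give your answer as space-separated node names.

Op 1: add NA@20 -> ring=[20:NA]
Op 2: route key 22: none >= 22, wrap to smallest pos 20 -> NA
Op 3: add NB@5 -> ring=[5:NB,20:NA]
Op 4: add NC@53 -> ring=[5:NB,20:NA,53:NC]
Op 5: add ND@10 -> ring=[5:NB,10:ND,20:NA,53:NC]
Op 6: route key 18: smallest pos >= 18 is 20 -> NA
Op 7: route key 10: smallest pos >= 10 is 10 -> ND
Op 8: route key 11: smallest pos >= 11 is 20 -> NA
Op 9: route key 42: smallest pos >= 42 is 53 -> NC

Answer: NA NA ND NA NC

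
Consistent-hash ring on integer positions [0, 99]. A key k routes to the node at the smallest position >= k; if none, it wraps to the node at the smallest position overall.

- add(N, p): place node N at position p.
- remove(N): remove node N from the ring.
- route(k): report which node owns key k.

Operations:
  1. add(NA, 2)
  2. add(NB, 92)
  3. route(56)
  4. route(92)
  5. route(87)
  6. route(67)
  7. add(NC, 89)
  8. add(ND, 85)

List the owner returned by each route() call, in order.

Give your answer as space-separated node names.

Op 1: add NA@2 -> ring=[2:NA]
Op 2: add NB@92 -> ring=[2:NA,92:NB]
Op 3: route key 56: smallest pos >= 56 is 92 -> NB
Op 4: route key 92: smallest pos >= 92 is 92 -> NB
Op 5: route key 87: smallest pos >= 87 is 92 -> NB
Op 6: route key 67: smallest pos >= 67 is 92 -> NB
Op 7: add NC@89 -> ring=[2:NA,89:NC,92:NB]
Op 8: add ND@85 -> ring=[2:NA,85:ND,89:NC,92:NB]

Answer: NB NB NB NB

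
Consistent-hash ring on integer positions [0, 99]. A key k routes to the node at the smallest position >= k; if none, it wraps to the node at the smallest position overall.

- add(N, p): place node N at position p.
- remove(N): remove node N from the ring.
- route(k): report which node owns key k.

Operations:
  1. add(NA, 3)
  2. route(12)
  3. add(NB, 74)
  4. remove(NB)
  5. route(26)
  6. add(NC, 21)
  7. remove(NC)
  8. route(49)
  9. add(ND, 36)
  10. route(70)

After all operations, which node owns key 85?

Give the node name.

Answer: NA

Derivation:
Op 1: add NA@3 -> ring=[3:NA]
Op 2: route key 12: none >= 12, wrap to smallest pos 3 -> NA
Op 3: add NB@74 -> ring=[3:NA,74:NB]
Op 4: remove NB -> ring=[3:NA]
Op 5: route key 26: none >= 26, wrap to smallest pos 3 -> NA
Op 6: add NC@21 -> ring=[3:NA,21:NC]
Op 7: remove NC -> ring=[3:NA]
Op 8: route key 49: none >= 49, wrap to smallest pos 3 -> NA
Op 9: add ND@36 -> ring=[3:NA,36:ND]
Op 10: route key 70: none >= 70, wrap to smallest pos 3 -> NA
Final route key 85: none >= 85, wrap to smallest pos 3 -> NA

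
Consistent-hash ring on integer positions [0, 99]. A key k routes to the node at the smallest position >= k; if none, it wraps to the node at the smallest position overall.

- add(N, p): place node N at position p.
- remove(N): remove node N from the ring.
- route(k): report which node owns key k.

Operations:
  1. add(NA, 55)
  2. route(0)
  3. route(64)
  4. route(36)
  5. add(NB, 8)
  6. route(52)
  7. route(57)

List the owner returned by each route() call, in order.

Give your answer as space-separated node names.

Op 1: add NA@55 -> ring=[55:NA]
Op 2: route key 0: smallest pos >= 0 is 55 -> NA
Op 3: route key 64: none >= 64, wrap to smallest pos 55 -> NA
Op 4: route key 36: smallest pos >= 36 is 55 -> NA
Op 5: add NB@8 -> ring=[8:NB,55:NA]
Op 6: route key 52: smallest pos >= 52 is 55 -> NA
Op 7: route key 57: none >= 57, wrap to smallest pos 8 -> NB

Answer: NA NA NA NA NB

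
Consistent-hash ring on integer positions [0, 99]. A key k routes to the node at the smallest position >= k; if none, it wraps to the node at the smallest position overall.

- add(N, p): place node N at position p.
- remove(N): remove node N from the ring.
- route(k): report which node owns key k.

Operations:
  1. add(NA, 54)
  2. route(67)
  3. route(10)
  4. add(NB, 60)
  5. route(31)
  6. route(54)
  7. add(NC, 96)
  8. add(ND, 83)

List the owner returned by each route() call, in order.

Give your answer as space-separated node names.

Answer: NA NA NA NA

Derivation:
Op 1: add NA@54 -> ring=[54:NA]
Op 2: route key 67: none >= 67, wrap to smallest pos 54 -> NA
Op 3: route key 10: smallest pos >= 10 is 54 -> NA
Op 4: add NB@60 -> ring=[54:NA,60:NB]
Op 5: route key 31: smallest pos >= 31 is 54 -> NA
Op 6: route key 54: smallest pos >= 54 is 54 -> NA
Op 7: add NC@96 -> ring=[54:NA,60:NB,96:NC]
Op 8: add ND@83 -> ring=[54:NA,60:NB,83:ND,96:NC]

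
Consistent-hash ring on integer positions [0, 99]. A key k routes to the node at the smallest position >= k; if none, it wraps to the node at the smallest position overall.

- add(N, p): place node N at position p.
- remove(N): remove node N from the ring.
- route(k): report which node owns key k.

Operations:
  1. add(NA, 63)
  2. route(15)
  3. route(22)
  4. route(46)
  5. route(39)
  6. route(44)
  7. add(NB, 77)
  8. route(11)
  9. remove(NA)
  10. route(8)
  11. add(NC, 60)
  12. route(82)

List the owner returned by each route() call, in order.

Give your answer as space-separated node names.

Op 1: add NA@63 -> ring=[63:NA]
Op 2: route key 15: smallest pos >= 15 is 63 -> NA
Op 3: route key 22: smallest pos >= 22 is 63 -> NA
Op 4: route key 46: smallest pos >= 46 is 63 -> NA
Op 5: route key 39: smallest pos >= 39 is 63 -> NA
Op 6: route key 44: smallest pos >= 44 is 63 -> NA
Op 7: add NB@77 -> ring=[63:NA,77:NB]
Op 8: route key 11: smallest pos >= 11 is 63 -> NA
Op 9: remove NA -> ring=[77:NB]
Op 10: route key 8: smallest pos >= 8 is 77 -> NB
Op 11: add NC@60 -> ring=[60:NC,77:NB]
Op 12: route key 82: none >= 82, wrap to smallest pos 60 -> NC

Answer: NA NA NA NA NA NA NB NC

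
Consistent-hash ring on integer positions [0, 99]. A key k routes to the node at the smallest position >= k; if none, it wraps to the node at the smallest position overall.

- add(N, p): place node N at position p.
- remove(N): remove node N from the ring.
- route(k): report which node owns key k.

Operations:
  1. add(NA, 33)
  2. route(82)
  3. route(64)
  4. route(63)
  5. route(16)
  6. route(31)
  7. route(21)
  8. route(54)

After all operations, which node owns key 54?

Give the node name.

Op 1: add NA@33 -> ring=[33:NA]
Op 2: route key 82: none >= 82, wrap to smallest pos 33 -> NA
Op 3: route key 64: none >= 64, wrap to smallest pos 33 -> NA
Op 4: route key 63: none >= 63, wrap to smallest pos 33 -> NA
Op 5: route key 16: smallest pos >= 16 is 33 -> NA
Op 6: route key 31: smallest pos >= 31 is 33 -> NA
Op 7: route key 21: smallest pos >= 21 is 33 -> NA
Op 8: route key 54: none >= 54, wrap to smallest pos 33 -> NA
Final route key 54: none >= 54, wrap to smallest pos 33 -> NA

Answer: NA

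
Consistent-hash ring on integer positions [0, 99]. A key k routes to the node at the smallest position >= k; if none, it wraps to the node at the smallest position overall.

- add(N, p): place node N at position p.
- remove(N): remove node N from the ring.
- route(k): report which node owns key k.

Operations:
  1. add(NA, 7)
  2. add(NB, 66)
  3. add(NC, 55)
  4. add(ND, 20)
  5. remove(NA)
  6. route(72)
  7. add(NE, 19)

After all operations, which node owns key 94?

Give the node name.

Op 1: add NA@7 -> ring=[7:NA]
Op 2: add NB@66 -> ring=[7:NA,66:NB]
Op 3: add NC@55 -> ring=[7:NA,55:NC,66:NB]
Op 4: add ND@20 -> ring=[7:NA,20:ND,55:NC,66:NB]
Op 5: remove NA -> ring=[20:ND,55:NC,66:NB]
Op 6: route key 72: none >= 72, wrap to smallest pos 20 -> ND
Op 7: add NE@19 -> ring=[19:NE,20:ND,55:NC,66:NB]
Final route key 94: none >= 94, wrap to smallest pos 19 -> NE

Answer: NE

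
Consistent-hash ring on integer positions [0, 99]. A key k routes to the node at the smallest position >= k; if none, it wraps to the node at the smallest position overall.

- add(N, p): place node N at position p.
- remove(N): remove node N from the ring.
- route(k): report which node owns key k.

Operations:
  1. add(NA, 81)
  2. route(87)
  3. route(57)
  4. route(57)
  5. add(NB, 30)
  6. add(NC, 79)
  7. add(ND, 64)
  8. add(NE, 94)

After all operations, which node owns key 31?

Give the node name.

Answer: ND

Derivation:
Op 1: add NA@81 -> ring=[81:NA]
Op 2: route key 87: none >= 87, wrap to smallest pos 81 -> NA
Op 3: route key 57: smallest pos >= 57 is 81 -> NA
Op 4: route key 57: smallest pos >= 57 is 81 -> NA
Op 5: add NB@30 -> ring=[30:NB,81:NA]
Op 6: add NC@79 -> ring=[30:NB,79:NC,81:NA]
Op 7: add ND@64 -> ring=[30:NB,64:ND,79:NC,81:NA]
Op 8: add NE@94 -> ring=[30:NB,64:ND,79:NC,81:NA,94:NE]
Final route key 31: smallest pos >= 31 is 64 -> ND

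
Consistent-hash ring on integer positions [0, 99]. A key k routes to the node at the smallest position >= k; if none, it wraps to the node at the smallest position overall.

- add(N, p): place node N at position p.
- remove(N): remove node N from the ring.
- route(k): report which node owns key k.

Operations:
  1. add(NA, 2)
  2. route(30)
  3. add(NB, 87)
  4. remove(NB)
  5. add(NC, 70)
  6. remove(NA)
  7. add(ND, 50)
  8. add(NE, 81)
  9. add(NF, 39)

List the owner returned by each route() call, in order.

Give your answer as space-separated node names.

Op 1: add NA@2 -> ring=[2:NA]
Op 2: route key 30: none >= 30, wrap to smallest pos 2 -> NA
Op 3: add NB@87 -> ring=[2:NA,87:NB]
Op 4: remove NB -> ring=[2:NA]
Op 5: add NC@70 -> ring=[2:NA,70:NC]
Op 6: remove NA -> ring=[70:NC]
Op 7: add ND@50 -> ring=[50:ND,70:NC]
Op 8: add NE@81 -> ring=[50:ND,70:NC,81:NE]
Op 9: add NF@39 -> ring=[39:NF,50:ND,70:NC,81:NE]

Answer: NA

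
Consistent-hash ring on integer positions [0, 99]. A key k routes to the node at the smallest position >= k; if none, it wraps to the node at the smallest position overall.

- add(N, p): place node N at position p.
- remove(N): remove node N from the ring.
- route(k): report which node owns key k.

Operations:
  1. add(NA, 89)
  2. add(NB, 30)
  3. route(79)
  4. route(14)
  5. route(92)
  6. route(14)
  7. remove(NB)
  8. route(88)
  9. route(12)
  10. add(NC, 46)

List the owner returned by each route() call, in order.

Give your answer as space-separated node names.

Answer: NA NB NB NB NA NA

Derivation:
Op 1: add NA@89 -> ring=[89:NA]
Op 2: add NB@30 -> ring=[30:NB,89:NA]
Op 3: route key 79: smallest pos >= 79 is 89 -> NA
Op 4: route key 14: smallest pos >= 14 is 30 -> NB
Op 5: route key 92: none >= 92, wrap to smallest pos 30 -> NB
Op 6: route key 14: smallest pos >= 14 is 30 -> NB
Op 7: remove NB -> ring=[89:NA]
Op 8: route key 88: smallest pos >= 88 is 89 -> NA
Op 9: route key 12: smallest pos >= 12 is 89 -> NA
Op 10: add NC@46 -> ring=[46:NC,89:NA]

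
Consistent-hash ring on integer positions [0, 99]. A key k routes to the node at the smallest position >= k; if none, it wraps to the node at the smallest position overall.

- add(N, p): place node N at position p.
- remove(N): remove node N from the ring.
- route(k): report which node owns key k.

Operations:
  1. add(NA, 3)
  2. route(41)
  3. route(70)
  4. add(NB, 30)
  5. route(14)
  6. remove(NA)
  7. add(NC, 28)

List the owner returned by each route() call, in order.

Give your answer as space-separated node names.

Answer: NA NA NB

Derivation:
Op 1: add NA@3 -> ring=[3:NA]
Op 2: route key 41: none >= 41, wrap to smallest pos 3 -> NA
Op 3: route key 70: none >= 70, wrap to smallest pos 3 -> NA
Op 4: add NB@30 -> ring=[3:NA,30:NB]
Op 5: route key 14: smallest pos >= 14 is 30 -> NB
Op 6: remove NA -> ring=[30:NB]
Op 7: add NC@28 -> ring=[28:NC,30:NB]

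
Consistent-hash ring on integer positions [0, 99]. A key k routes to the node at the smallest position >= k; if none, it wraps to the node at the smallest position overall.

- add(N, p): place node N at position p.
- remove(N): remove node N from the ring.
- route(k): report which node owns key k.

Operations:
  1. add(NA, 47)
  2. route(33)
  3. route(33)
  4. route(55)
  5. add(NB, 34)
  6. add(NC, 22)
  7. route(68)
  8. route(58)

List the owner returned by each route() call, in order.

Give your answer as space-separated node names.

Answer: NA NA NA NC NC

Derivation:
Op 1: add NA@47 -> ring=[47:NA]
Op 2: route key 33: smallest pos >= 33 is 47 -> NA
Op 3: route key 33: smallest pos >= 33 is 47 -> NA
Op 4: route key 55: none >= 55, wrap to smallest pos 47 -> NA
Op 5: add NB@34 -> ring=[34:NB,47:NA]
Op 6: add NC@22 -> ring=[22:NC,34:NB,47:NA]
Op 7: route key 68: none >= 68, wrap to smallest pos 22 -> NC
Op 8: route key 58: none >= 58, wrap to smallest pos 22 -> NC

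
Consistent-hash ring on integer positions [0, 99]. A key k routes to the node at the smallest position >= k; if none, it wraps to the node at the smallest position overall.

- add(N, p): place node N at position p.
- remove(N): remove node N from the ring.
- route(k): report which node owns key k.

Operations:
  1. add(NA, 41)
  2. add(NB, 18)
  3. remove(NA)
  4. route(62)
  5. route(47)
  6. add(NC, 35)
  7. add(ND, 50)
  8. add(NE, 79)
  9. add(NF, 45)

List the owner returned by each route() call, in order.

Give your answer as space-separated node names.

Answer: NB NB

Derivation:
Op 1: add NA@41 -> ring=[41:NA]
Op 2: add NB@18 -> ring=[18:NB,41:NA]
Op 3: remove NA -> ring=[18:NB]
Op 4: route key 62: none >= 62, wrap to smallest pos 18 -> NB
Op 5: route key 47: none >= 47, wrap to smallest pos 18 -> NB
Op 6: add NC@35 -> ring=[18:NB,35:NC]
Op 7: add ND@50 -> ring=[18:NB,35:NC,50:ND]
Op 8: add NE@79 -> ring=[18:NB,35:NC,50:ND,79:NE]
Op 9: add NF@45 -> ring=[18:NB,35:NC,45:NF,50:ND,79:NE]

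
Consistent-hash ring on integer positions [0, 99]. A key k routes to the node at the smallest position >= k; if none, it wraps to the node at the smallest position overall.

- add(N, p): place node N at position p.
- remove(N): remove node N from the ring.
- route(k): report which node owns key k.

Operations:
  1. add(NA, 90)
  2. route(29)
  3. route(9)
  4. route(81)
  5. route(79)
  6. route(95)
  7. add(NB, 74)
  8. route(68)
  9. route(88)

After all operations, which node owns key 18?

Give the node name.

Answer: NB

Derivation:
Op 1: add NA@90 -> ring=[90:NA]
Op 2: route key 29: smallest pos >= 29 is 90 -> NA
Op 3: route key 9: smallest pos >= 9 is 90 -> NA
Op 4: route key 81: smallest pos >= 81 is 90 -> NA
Op 5: route key 79: smallest pos >= 79 is 90 -> NA
Op 6: route key 95: none >= 95, wrap to smallest pos 90 -> NA
Op 7: add NB@74 -> ring=[74:NB,90:NA]
Op 8: route key 68: smallest pos >= 68 is 74 -> NB
Op 9: route key 88: smallest pos >= 88 is 90 -> NA
Final route key 18: smallest pos >= 18 is 74 -> NB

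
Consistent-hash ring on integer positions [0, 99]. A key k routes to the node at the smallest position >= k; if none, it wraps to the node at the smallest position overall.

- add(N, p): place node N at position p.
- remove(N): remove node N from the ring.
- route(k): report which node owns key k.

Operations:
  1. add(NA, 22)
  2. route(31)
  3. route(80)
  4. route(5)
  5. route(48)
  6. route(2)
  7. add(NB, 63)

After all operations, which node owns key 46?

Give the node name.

Answer: NB

Derivation:
Op 1: add NA@22 -> ring=[22:NA]
Op 2: route key 31: none >= 31, wrap to smallest pos 22 -> NA
Op 3: route key 80: none >= 80, wrap to smallest pos 22 -> NA
Op 4: route key 5: smallest pos >= 5 is 22 -> NA
Op 5: route key 48: none >= 48, wrap to smallest pos 22 -> NA
Op 6: route key 2: smallest pos >= 2 is 22 -> NA
Op 7: add NB@63 -> ring=[22:NA,63:NB]
Final route key 46: smallest pos >= 46 is 63 -> NB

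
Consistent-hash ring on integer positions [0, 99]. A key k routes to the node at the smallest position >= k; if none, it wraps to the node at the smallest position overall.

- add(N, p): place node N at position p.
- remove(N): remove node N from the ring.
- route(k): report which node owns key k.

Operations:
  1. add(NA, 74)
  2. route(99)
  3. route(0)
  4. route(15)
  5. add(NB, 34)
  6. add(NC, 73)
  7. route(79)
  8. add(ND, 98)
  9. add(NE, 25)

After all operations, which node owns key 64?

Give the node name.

Answer: NC

Derivation:
Op 1: add NA@74 -> ring=[74:NA]
Op 2: route key 99: none >= 99, wrap to smallest pos 74 -> NA
Op 3: route key 0: smallest pos >= 0 is 74 -> NA
Op 4: route key 15: smallest pos >= 15 is 74 -> NA
Op 5: add NB@34 -> ring=[34:NB,74:NA]
Op 6: add NC@73 -> ring=[34:NB,73:NC,74:NA]
Op 7: route key 79: none >= 79, wrap to smallest pos 34 -> NB
Op 8: add ND@98 -> ring=[34:NB,73:NC,74:NA,98:ND]
Op 9: add NE@25 -> ring=[25:NE,34:NB,73:NC,74:NA,98:ND]
Final route key 64: smallest pos >= 64 is 73 -> NC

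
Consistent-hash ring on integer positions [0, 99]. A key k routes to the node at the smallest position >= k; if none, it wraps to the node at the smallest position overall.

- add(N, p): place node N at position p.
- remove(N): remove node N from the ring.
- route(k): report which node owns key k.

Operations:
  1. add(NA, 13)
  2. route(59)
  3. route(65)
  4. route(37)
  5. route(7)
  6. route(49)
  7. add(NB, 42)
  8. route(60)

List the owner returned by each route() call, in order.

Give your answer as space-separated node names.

Op 1: add NA@13 -> ring=[13:NA]
Op 2: route key 59: none >= 59, wrap to smallest pos 13 -> NA
Op 3: route key 65: none >= 65, wrap to smallest pos 13 -> NA
Op 4: route key 37: none >= 37, wrap to smallest pos 13 -> NA
Op 5: route key 7: smallest pos >= 7 is 13 -> NA
Op 6: route key 49: none >= 49, wrap to smallest pos 13 -> NA
Op 7: add NB@42 -> ring=[13:NA,42:NB]
Op 8: route key 60: none >= 60, wrap to smallest pos 13 -> NA

Answer: NA NA NA NA NA NA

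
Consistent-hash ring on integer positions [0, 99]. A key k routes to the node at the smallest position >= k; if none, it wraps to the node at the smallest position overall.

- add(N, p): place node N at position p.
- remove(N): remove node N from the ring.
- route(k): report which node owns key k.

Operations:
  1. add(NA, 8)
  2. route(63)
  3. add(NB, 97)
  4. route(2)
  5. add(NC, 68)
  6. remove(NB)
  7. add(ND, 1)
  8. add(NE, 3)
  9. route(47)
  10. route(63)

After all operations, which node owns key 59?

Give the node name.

Op 1: add NA@8 -> ring=[8:NA]
Op 2: route key 63: none >= 63, wrap to smallest pos 8 -> NA
Op 3: add NB@97 -> ring=[8:NA,97:NB]
Op 4: route key 2: smallest pos >= 2 is 8 -> NA
Op 5: add NC@68 -> ring=[8:NA,68:NC,97:NB]
Op 6: remove NB -> ring=[8:NA,68:NC]
Op 7: add ND@1 -> ring=[1:ND,8:NA,68:NC]
Op 8: add NE@3 -> ring=[1:ND,3:NE,8:NA,68:NC]
Op 9: route key 47: smallest pos >= 47 is 68 -> NC
Op 10: route key 63: smallest pos >= 63 is 68 -> NC
Final route key 59: smallest pos >= 59 is 68 -> NC

Answer: NC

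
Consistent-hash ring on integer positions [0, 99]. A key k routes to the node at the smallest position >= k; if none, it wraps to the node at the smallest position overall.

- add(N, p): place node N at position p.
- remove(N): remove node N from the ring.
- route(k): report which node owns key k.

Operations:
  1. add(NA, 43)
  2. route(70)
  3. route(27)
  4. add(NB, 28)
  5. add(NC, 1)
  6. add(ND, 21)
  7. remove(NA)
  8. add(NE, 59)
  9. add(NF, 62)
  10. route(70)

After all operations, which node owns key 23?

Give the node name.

Op 1: add NA@43 -> ring=[43:NA]
Op 2: route key 70: none >= 70, wrap to smallest pos 43 -> NA
Op 3: route key 27: smallest pos >= 27 is 43 -> NA
Op 4: add NB@28 -> ring=[28:NB,43:NA]
Op 5: add NC@1 -> ring=[1:NC,28:NB,43:NA]
Op 6: add ND@21 -> ring=[1:NC,21:ND,28:NB,43:NA]
Op 7: remove NA -> ring=[1:NC,21:ND,28:NB]
Op 8: add NE@59 -> ring=[1:NC,21:ND,28:NB,59:NE]
Op 9: add NF@62 -> ring=[1:NC,21:ND,28:NB,59:NE,62:NF]
Op 10: route key 70: none >= 70, wrap to smallest pos 1 -> NC
Final route key 23: smallest pos >= 23 is 28 -> NB

Answer: NB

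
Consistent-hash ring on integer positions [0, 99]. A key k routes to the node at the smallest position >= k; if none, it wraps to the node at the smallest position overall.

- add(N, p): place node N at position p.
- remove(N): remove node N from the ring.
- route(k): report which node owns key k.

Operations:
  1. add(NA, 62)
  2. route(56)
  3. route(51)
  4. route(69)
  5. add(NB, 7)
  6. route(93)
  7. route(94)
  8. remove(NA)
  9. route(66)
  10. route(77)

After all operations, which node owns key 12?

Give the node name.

Answer: NB

Derivation:
Op 1: add NA@62 -> ring=[62:NA]
Op 2: route key 56: smallest pos >= 56 is 62 -> NA
Op 3: route key 51: smallest pos >= 51 is 62 -> NA
Op 4: route key 69: none >= 69, wrap to smallest pos 62 -> NA
Op 5: add NB@7 -> ring=[7:NB,62:NA]
Op 6: route key 93: none >= 93, wrap to smallest pos 7 -> NB
Op 7: route key 94: none >= 94, wrap to smallest pos 7 -> NB
Op 8: remove NA -> ring=[7:NB]
Op 9: route key 66: none >= 66, wrap to smallest pos 7 -> NB
Op 10: route key 77: none >= 77, wrap to smallest pos 7 -> NB
Final route key 12: none >= 12, wrap to smallest pos 7 -> NB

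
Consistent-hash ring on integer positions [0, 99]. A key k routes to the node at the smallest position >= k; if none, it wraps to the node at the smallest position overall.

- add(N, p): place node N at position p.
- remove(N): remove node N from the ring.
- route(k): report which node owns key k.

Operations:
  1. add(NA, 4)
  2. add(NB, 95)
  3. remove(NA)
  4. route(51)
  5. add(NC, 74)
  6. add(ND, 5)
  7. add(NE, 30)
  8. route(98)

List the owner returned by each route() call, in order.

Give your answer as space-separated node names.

Answer: NB ND

Derivation:
Op 1: add NA@4 -> ring=[4:NA]
Op 2: add NB@95 -> ring=[4:NA,95:NB]
Op 3: remove NA -> ring=[95:NB]
Op 4: route key 51: smallest pos >= 51 is 95 -> NB
Op 5: add NC@74 -> ring=[74:NC,95:NB]
Op 6: add ND@5 -> ring=[5:ND,74:NC,95:NB]
Op 7: add NE@30 -> ring=[5:ND,30:NE,74:NC,95:NB]
Op 8: route key 98: none >= 98, wrap to smallest pos 5 -> ND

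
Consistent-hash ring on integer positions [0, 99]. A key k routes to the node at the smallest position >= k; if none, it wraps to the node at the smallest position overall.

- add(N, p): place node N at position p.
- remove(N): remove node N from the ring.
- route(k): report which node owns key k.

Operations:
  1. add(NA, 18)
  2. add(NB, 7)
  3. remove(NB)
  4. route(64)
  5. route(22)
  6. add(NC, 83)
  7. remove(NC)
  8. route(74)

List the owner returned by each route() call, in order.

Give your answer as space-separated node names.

Op 1: add NA@18 -> ring=[18:NA]
Op 2: add NB@7 -> ring=[7:NB,18:NA]
Op 3: remove NB -> ring=[18:NA]
Op 4: route key 64: none >= 64, wrap to smallest pos 18 -> NA
Op 5: route key 22: none >= 22, wrap to smallest pos 18 -> NA
Op 6: add NC@83 -> ring=[18:NA,83:NC]
Op 7: remove NC -> ring=[18:NA]
Op 8: route key 74: none >= 74, wrap to smallest pos 18 -> NA

Answer: NA NA NA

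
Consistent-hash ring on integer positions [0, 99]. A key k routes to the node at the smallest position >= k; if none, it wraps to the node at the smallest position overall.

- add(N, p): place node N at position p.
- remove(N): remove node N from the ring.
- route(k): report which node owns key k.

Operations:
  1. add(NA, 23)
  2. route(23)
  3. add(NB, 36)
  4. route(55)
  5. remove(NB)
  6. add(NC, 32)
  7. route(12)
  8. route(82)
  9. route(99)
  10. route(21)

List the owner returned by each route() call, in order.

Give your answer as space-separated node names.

Op 1: add NA@23 -> ring=[23:NA]
Op 2: route key 23: smallest pos >= 23 is 23 -> NA
Op 3: add NB@36 -> ring=[23:NA,36:NB]
Op 4: route key 55: none >= 55, wrap to smallest pos 23 -> NA
Op 5: remove NB -> ring=[23:NA]
Op 6: add NC@32 -> ring=[23:NA,32:NC]
Op 7: route key 12: smallest pos >= 12 is 23 -> NA
Op 8: route key 82: none >= 82, wrap to smallest pos 23 -> NA
Op 9: route key 99: none >= 99, wrap to smallest pos 23 -> NA
Op 10: route key 21: smallest pos >= 21 is 23 -> NA

Answer: NA NA NA NA NA NA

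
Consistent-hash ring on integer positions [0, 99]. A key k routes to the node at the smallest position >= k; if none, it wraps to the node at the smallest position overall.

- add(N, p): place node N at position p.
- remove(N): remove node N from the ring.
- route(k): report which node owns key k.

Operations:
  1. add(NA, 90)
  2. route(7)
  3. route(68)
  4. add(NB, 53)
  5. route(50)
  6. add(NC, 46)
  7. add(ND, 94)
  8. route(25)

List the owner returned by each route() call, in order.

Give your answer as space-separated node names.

Answer: NA NA NB NC

Derivation:
Op 1: add NA@90 -> ring=[90:NA]
Op 2: route key 7: smallest pos >= 7 is 90 -> NA
Op 3: route key 68: smallest pos >= 68 is 90 -> NA
Op 4: add NB@53 -> ring=[53:NB,90:NA]
Op 5: route key 50: smallest pos >= 50 is 53 -> NB
Op 6: add NC@46 -> ring=[46:NC,53:NB,90:NA]
Op 7: add ND@94 -> ring=[46:NC,53:NB,90:NA,94:ND]
Op 8: route key 25: smallest pos >= 25 is 46 -> NC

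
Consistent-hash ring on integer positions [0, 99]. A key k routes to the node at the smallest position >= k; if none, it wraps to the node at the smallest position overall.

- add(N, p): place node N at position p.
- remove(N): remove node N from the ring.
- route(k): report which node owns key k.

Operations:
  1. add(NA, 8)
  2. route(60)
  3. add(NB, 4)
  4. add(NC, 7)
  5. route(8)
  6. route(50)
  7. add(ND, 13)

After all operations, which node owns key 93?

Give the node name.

Answer: NB

Derivation:
Op 1: add NA@8 -> ring=[8:NA]
Op 2: route key 60: none >= 60, wrap to smallest pos 8 -> NA
Op 3: add NB@4 -> ring=[4:NB,8:NA]
Op 4: add NC@7 -> ring=[4:NB,7:NC,8:NA]
Op 5: route key 8: smallest pos >= 8 is 8 -> NA
Op 6: route key 50: none >= 50, wrap to smallest pos 4 -> NB
Op 7: add ND@13 -> ring=[4:NB,7:NC,8:NA,13:ND]
Final route key 93: none >= 93, wrap to smallest pos 4 -> NB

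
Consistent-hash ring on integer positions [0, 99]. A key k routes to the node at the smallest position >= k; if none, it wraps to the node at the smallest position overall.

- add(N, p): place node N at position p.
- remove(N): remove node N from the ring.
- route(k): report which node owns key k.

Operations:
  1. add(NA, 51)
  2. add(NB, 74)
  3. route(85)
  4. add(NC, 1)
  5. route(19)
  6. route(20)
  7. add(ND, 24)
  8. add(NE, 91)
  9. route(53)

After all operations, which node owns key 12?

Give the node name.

Answer: ND

Derivation:
Op 1: add NA@51 -> ring=[51:NA]
Op 2: add NB@74 -> ring=[51:NA,74:NB]
Op 3: route key 85: none >= 85, wrap to smallest pos 51 -> NA
Op 4: add NC@1 -> ring=[1:NC,51:NA,74:NB]
Op 5: route key 19: smallest pos >= 19 is 51 -> NA
Op 6: route key 20: smallest pos >= 20 is 51 -> NA
Op 7: add ND@24 -> ring=[1:NC,24:ND,51:NA,74:NB]
Op 8: add NE@91 -> ring=[1:NC,24:ND,51:NA,74:NB,91:NE]
Op 9: route key 53: smallest pos >= 53 is 74 -> NB
Final route key 12: smallest pos >= 12 is 24 -> ND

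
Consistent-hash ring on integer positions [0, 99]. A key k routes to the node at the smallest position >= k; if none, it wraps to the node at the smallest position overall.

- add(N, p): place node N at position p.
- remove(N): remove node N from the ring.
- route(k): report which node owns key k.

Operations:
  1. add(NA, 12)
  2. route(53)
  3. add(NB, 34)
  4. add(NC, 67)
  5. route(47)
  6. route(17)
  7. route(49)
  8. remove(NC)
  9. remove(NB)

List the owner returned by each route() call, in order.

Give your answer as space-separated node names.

Answer: NA NC NB NC

Derivation:
Op 1: add NA@12 -> ring=[12:NA]
Op 2: route key 53: none >= 53, wrap to smallest pos 12 -> NA
Op 3: add NB@34 -> ring=[12:NA,34:NB]
Op 4: add NC@67 -> ring=[12:NA,34:NB,67:NC]
Op 5: route key 47: smallest pos >= 47 is 67 -> NC
Op 6: route key 17: smallest pos >= 17 is 34 -> NB
Op 7: route key 49: smallest pos >= 49 is 67 -> NC
Op 8: remove NC -> ring=[12:NA,34:NB]
Op 9: remove NB -> ring=[12:NA]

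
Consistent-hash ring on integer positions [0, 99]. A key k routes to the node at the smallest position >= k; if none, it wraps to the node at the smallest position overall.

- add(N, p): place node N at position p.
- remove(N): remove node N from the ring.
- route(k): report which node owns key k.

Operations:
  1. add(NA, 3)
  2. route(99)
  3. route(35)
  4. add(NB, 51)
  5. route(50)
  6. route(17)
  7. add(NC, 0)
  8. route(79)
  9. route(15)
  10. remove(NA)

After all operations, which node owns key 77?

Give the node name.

Answer: NC

Derivation:
Op 1: add NA@3 -> ring=[3:NA]
Op 2: route key 99: none >= 99, wrap to smallest pos 3 -> NA
Op 3: route key 35: none >= 35, wrap to smallest pos 3 -> NA
Op 4: add NB@51 -> ring=[3:NA,51:NB]
Op 5: route key 50: smallest pos >= 50 is 51 -> NB
Op 6: route key 17: smallest pos >= 17 is 51 -> NB
Op 7: add NC@0 -> ring=[0:NC,3:NA,51:NB]
Op 8: route key 79: none >= 79, wrap to smallest pos 0 -> NC
Op 9: route key 15: smallest pos >= 15 is 51 -> NB
Op 10: remove NA -> ring=[0:NC,51:NB]
Final route key 77: none >= 77, wrap to smallest pos 0 -> NC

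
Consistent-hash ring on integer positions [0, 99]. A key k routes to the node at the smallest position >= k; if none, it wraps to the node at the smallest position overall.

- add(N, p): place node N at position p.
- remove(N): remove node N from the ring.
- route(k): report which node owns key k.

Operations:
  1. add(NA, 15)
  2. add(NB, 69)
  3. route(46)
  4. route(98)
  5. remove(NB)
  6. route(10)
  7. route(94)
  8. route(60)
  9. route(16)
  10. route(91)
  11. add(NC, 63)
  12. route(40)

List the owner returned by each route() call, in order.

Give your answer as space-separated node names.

Answer: NB NA NA NA NA NA NA NC

Derivation:
Op 1: add NA@15 -> ring=[15:NA]
Op 2: add NB@69 -> ring=[15:NA,69:NB]
Op 3: route key 46: smallest pos >= 46 is 69 -> NB
Op 4: route key 98: none >= 98, wrap to smallest pos 15 -> NA
Op 5: remove NB -> ring=[15:NA]
Op 6: route key 10: smallest pos >= 10 is 15 -> NA
Op 7: route key 94: none >= 94, wrap to smallest pos 15 -> NA
Op 8: route key 60: none >= 60, wrap to smallest pos 15 -> NA
Op 9: route key 16: none >= 16, wrap to smallest pos 15 -> NA
Op 10: route key 91: none >= 91, wrap to smallest pos 15 -> NA
Op 11: add NC@63 -> ring=[15:NA,63:NC]
Op 12: route key 40: smallest pos >= 40 is 63 -> NC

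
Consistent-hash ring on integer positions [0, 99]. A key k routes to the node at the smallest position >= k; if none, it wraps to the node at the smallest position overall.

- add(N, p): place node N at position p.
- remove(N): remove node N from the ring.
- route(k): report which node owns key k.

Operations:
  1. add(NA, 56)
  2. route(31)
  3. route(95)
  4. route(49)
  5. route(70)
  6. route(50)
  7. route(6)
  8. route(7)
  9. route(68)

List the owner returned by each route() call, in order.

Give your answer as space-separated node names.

Answer: NA NA NA NA NA NA NA NA

Derivation:
Op 1: add NA@56 -> ring=[56:NA]
Op 2: route key 31: smallest pos >= 31 is 56 -> NA
Op 3: route key 95: none >= 95, wrap to smallest pos 56 -> NA
Op 4: route key 49: smallest pos >= 49 is 56 -> NA
Op 5: route key 70: none >= 70, wrap to smallest pos 56 -> NA
Op 6: route key 50: smallest pos >= 50 is 56 -> NA
Op 7: route key 6: smallest pos >= 6 is 56 -> NA
Op 8: route key 7: smallest pos >= 7 is 56 -> NA
Op 9: route key 68: none >= 68, wrap to smallest pos 56 -> NA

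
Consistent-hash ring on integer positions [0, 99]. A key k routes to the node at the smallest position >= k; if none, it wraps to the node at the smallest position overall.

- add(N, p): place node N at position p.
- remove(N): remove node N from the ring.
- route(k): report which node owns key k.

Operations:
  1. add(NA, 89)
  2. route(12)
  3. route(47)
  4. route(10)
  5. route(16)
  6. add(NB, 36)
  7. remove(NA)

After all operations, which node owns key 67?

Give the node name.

Answer: NB

Derivation:
Op 1: add NA@89 -> ring=[89:NA]
Op 2: route key 12: smallest pos >= 12 is 89 -> NA
Op 3: route key 47: smallest pos >= 47 is 89 -> NA
Op 4: route key 10: smallest pos >= 10 is 89 -> NA
Op 5: route key 16: smallest pos >= 16 is 89 -> NA
Op 6: add NB@36 -> ring=[36:NB,89:NA]
Op 7: remove NA -> ring=[36:NB]
Final route key 67: none >= 67, wrap to smallest pos 36 -> NB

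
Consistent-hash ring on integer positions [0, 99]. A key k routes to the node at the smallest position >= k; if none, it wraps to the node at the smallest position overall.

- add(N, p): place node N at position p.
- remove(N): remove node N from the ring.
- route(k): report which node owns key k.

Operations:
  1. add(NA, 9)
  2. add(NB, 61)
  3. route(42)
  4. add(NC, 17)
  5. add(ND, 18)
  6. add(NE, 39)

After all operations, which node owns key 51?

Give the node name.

Op 1: add NA@9 -> ring=[9:NA]
Op 2: add NB@61 -> ring=[9:NA,61:NB]
Op 3: route key 42: smallest pos >= 42 is 61 -> NB
Op 4: add NC@17 -> ring=[9:NA,17:NC,61:NB]
Op 5: add ND@18 -> ring=[9:NA,17:NC,18:ND,61:NB]
Op 6: add NE@39 -> ring=[9:NA,17:NC,18:ND,39:NE,61:NB]
Final route key 51: smallest pos >= 51 is 61 -> NB

Answer: NB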